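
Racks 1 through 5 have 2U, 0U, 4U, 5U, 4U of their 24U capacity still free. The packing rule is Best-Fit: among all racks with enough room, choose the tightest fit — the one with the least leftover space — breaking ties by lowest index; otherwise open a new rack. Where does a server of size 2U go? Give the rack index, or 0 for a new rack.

1

Racks with room: rack 1 (2U), rack 3 (4U), rack 4 (5U), rack 5 (4U).
Tightest fit is rack 1 with 2U free.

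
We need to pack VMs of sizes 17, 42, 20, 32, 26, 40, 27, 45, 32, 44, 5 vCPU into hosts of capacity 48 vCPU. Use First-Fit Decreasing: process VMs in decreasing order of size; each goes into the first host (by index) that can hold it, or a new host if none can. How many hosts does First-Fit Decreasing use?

8

Sorted descending: 45, 44, 42, 40, 32, 32, 27, 26, 20, 17, 5.
host 1: place 45 vCPU, 3 vCPU left
host 2: place 44 vCPU, 4 vCPU left
host 3: place 42 vCPU, 6 vCPU left
host 4: place 40 vCPU, 8 vCPU left
host 5: place 32 vCPU, 16 vCPU left
host 6: place 32 vCPU, 16 vCPU left
host 7: place 27 vCPU, 21 vCPU left
host 8: place 26 vCPU, 22 vCPU left
host 7: place 20 vCPU, 1 vCPU left
host 8: place 17 vCPU, 5 vCPU left
host 3: place 5 vCPU, 1 vCPU left
Final hosts: [45] [44] [42,5] [40] [32] [32] [27,20] [26,17].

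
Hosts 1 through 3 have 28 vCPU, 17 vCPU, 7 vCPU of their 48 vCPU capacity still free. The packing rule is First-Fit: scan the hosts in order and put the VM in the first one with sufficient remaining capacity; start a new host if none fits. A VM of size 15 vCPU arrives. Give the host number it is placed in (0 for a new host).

1

Hosts with room: host 1 (28 vCPU), host 2 (17 vCPU).
The first with room is host 1.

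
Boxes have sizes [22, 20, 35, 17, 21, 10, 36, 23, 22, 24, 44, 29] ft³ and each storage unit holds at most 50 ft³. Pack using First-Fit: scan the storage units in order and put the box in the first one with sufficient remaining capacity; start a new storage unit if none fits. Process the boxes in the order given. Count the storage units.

8

Put 22 ft³ in storage unit 1; 28 ft³ remain.
Put 20 ft³ in storage unit 1; 8 ft³ remain.
Put 35 ft³ in storage unit 2; 15 ft³ remain.
Put 17 ft³ in storage unit 3; 33 ft³ remain.
Put 21 ft³ in storage unit 3; 12 ft³ remain.
Put 10 ft³ in storage unit 2; 5 ft³ remain.
Put 36 ft³ in storage unit 4; 14 ft³ remain.
Put 23 ft³ in storage unit 5; 27 ft³ remain.
Put 22 ft³ in storage unit 5; 5 ft³ remain.
Put 24 ft³ in storage unit 6; 26 ft³ remain.
Put 44 ft³ in storage unit 7; 6 ft³ remain.
Put 29 ft³ in storage unit 8; 21 ft³ remain.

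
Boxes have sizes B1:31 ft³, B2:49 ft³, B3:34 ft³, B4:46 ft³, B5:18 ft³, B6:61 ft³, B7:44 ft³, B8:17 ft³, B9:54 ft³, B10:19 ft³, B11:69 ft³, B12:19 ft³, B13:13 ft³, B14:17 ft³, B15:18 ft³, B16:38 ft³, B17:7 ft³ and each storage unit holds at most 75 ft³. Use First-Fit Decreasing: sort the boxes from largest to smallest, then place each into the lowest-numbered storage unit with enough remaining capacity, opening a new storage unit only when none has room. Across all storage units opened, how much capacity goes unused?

46

Sorted descending: 69, 61, 54, 49, 46, 44, 38, 34, 31, 19, 19, 18, 18, 17, 17, 13, 7.
69 ft³ → storage unit 1 (remaining 6 ft³)
61 ft³ → storage unit 2 (remaining 14 ft³)
54 ft³ → storage unit 3 (remaining 21 ft³)
49 ft³ → storage unit 4 (remaining 26 ft³)
46 ft³ → storage unit 5 (remaining 29 ft³)
44 ft³ → storage unit 6 (remaining 31 ft³)
38 ft³ → storage unit 7 (remaining 37 ft³)
34 ft³ → storage unit 7 (remaining 3 ft³)
31 ft³ → storage unit 6 (remaining 0 ft³)
19 ft³ → storage unit 3 (remaining 2 ft³)
19 ft³ → storage unit 4 (remaining 7 ft³)
18 ft³ → storage unit 5 (remaining 11 ft³)
18 ft³ → storage unit 8 (remaining 57 ft³)
17 ft³ → storage unit 8 (remaining 40 ft³)
17 ft³ → storage unit 8 (remaining 23 ft³)
13 ft³ → storage unit 2 (remaining 1 ft³)
7 ft³ → storage unit 4 (remaining 0 ft³)
8 storage units × 75 ft³ = 600 ft³; used 554 ft³; unused 46 ft³.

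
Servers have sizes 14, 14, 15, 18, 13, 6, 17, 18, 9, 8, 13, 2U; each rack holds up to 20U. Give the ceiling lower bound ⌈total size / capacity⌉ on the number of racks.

Total size = 14 + 14 + 15 + 18 + 13 + 6 + 17 + 18 + 9 + 8 + 13 + 2 = 147U.
⌈147 / 20⌉ = 8.

8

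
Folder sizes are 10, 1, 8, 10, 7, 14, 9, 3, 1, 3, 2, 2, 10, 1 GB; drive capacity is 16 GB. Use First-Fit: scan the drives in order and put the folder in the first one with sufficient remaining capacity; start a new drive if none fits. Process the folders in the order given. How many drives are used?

drive 1: place 10 GB, 6 GB left
drive 1: place 1 GB, 5 GB left
drive 2: place 8 GB, 8 GB left
drive 3: place 10 GB, 6 GB left
drive 2: place 7 GB, 1 GB left
drive 4: place 14 GB, 2 GB left
drive 5: place 9 GB, 7 GB left
drive 1: place 3 GB, 2 GB left
drive 1: place 1 GB, 1 GB left
drive 3: place 3 GB, 3 GB left
drive 3: place 2 GB, 1 GB left
drive 4: place 2 GB, 0 GB left
drive 6: place 10 GB, 6 GB left
drive 1: place 1 GB, 0 GB left

6 drives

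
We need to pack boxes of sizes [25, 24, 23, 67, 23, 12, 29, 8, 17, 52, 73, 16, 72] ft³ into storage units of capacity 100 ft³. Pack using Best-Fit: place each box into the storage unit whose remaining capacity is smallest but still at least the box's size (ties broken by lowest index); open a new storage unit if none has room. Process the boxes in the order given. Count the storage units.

25 ft³ → storage unit 1 (remaining 75 ft³)
24 ft³ → storage unit 1 (remaining 51 ft³)
23 ft³ → storage unit 1 (remaining 28 ft³)
67 ft³ → storage unit 2 (remaining 33 ft³)
23 ft³ → storage unit 1 (remaining 5 ft³)
12 ft³ → storage unit 2 (remaining 21 ft³)
29 ft³ → storage unit 3 (remaining 71 ft³)
8 ft³ → storage unit 2 (remaining 13 ft³)
17 ft³ → storage unit 3 (remaining 54 ft³)
52 ft³ → storage unit 3 (remaining 2 ft³)
73 ft³ → storage unit 4 (remaining 27 ft³)
16 ft³ → storage unit 4 (remaining 11 ft³)
72 ft³ → storage unit 5 (remaining 28 ft³)
Final storage units: [25,24,23,23] [67,12,8] [29,17,52] [73,16] [72].

5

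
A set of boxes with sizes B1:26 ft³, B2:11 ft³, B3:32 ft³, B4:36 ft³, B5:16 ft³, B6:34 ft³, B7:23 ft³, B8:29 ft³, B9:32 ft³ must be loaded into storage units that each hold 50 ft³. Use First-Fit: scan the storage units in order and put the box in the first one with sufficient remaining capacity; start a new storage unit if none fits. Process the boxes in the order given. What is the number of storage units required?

Put B1 (26 ft³) in storage unit 1; 24 ft³ remain.
Put B2 (11 ft³) in storage unit 1; 13 ft³ remain.
Put B3 (32 ft³) in storage unit 2; 18 ft³ remain.
Put B4 (36 ft³) in storage unit 3; 14 ft³ remain.
Put B5 (16 ft³) in storage unit 2; 2 ft³ remain.
Put B6 (34 ft³) in storage unit 4; 16 ft³ remain.
Put B7 (23 ft³) in storage unit 5; 27 ft³ remain.
Put B8 (29 ft³) in storage unit 6; 21 ft³ remain.
Put B9 (32 ft³) in storage unit 7; 18 ft³ remain.

7 storage units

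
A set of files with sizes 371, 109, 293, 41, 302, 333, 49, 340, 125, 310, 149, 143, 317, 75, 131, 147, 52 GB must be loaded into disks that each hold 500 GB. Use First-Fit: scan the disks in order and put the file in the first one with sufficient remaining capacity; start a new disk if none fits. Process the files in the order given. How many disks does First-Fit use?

371 GB → disk 1 (remaining 129 GB)
109 GB → disk 1 (remaining 20 GB)
293 GB → disk 2 (remaining 207 GB)
41 GB → disk 2 (remaining 166 GB)
302 GB → disk 3 (remaining 198 GB)
333 GB → disk 4 (remaining 167 GB)
49 GB → disk 2 (remaining 117 GB)
340 GB → disk 5 (remaining 160 GB)
125 GB → disk 3 (remaining 73 GB)
310 GB → disk 6 (remaining 190 GB)
149 GB → disk 4 (remaining 18 GB)
143 GB → disk 5 (remaining 17 GB)
317 GB → disk 7 (remaining 183 GB)
75 GB → disk 2 (remaining 42 GB)
131 GB → disk 6 (remaining 59 GB)
147 GB → disk 7 (remaining 36 GB)
52 GB → disk 3 (remaining 21 GB)

7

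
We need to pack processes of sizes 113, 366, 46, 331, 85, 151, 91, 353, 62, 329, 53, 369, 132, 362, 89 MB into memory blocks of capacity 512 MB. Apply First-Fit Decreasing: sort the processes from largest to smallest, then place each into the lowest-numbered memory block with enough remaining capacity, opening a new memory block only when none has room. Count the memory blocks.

6

Sorted descending: 369, 366, 362, 353, 331, 329, 151, 132, 113, 91, 89, 85, 62, 53, 46.
Put 369 MB in memory block 1; 143 MB remain.
Put 366 MB in memory block 2; 146 MB remain.
Put 362 MB in memory block 3; 150 MB remain.
Put 353 MB in memory block 4; 159 MB remain.
Put 331 MB in memory block 5; 181 MB remain.
Put 329 MB in memory block 6; 183 MB remain.
Put 151 MB in memory block 4; 8 MB remain.
Put 132 MB in memory block 1; 11 MB remain.
Put 113 MB in memory block 2; 33 MB remain.
Put 91 MB in memory block 3; 59 MB remain.
Put 89 MB in memory block 5; 92 MB remain.
Put 85 MB in memory block 5; 7 MB remain.
Put 62 MB in memory block 6; 121 MB remain.
Put 53 MB in memory block 3; 6 MB remain.
Put 46 MB in memory block 6; 75 MB remain.
Final memory blocks: [369,132] [366,113] [362,91,53] [353,151] [331,89,85] [329,62,46].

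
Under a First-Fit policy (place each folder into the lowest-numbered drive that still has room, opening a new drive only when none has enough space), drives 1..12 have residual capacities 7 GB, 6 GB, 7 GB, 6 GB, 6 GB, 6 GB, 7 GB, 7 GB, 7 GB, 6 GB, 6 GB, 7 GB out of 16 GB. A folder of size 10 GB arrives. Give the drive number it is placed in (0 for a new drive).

No drive has ≥ 10 GB free, so a new drive is opened.

0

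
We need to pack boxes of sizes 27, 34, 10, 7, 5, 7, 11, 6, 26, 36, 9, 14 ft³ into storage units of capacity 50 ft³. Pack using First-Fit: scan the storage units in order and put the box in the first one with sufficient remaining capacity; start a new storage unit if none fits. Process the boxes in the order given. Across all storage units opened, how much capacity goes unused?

27 ft³ → storage unit 1 (remaining 23 ft³)
34 ft³ → storage unit 2 (remaining 16 ft³)
10 ft³ → storage unit 1 (remaining 13 ft³)
7 ft³ → storage unit 1 (remaining 6 ft³)
5 ft³ → storage unit 1 (remaining 1 ft³)
7 ft³ → storage unit 2 (remaining 9 ft³)
11 ft³ → storage unit 3 (remaining 39 ft³)
6 ft³ → storage unit 2 (remaining 3 ft³)
26 ft³ → storage unit 3 (remaining 13 ft³)
36 ft³ → storage unit 4 (remaining 14 ft³)
9 ft³ → storage unit 3 (remaining 4 ft³)
14 ft³ → storage unit 4 (remaining 0 ft³)
4 storage units × 50 ft³ = 200 ft³; used 192 ft³; unused 8 ft³.

8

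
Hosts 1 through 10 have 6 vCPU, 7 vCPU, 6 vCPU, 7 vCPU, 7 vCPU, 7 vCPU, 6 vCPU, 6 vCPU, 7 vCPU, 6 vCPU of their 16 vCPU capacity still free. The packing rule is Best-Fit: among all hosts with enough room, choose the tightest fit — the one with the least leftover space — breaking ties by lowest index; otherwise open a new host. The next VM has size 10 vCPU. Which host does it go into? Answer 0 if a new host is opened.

No host has ≥ 10 vCPU free, so a new host is opened.

0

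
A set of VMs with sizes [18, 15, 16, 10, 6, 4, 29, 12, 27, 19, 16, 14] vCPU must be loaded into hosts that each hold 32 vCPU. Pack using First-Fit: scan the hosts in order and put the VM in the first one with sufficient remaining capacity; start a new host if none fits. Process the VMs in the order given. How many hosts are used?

7 hosts

host 1: place 18 vCPU, 14 vCPU left
host 2: place 15 vCPU, 17 vCPU left
host 2: place 16 vCPU, 1 vCPU left
host 1: place 10 vCPU, 4 vCPU left
host 3: place 6 vCPU, 26 vCPU left
host 1: place 4 vCPU, 0 vCPU left
host 4: place 29 vCPU, 3 vCPU left
host 3: place 12 vCPU, 14 vCPU left
host 5: place 27 vCPU, 5 vCPU left
host 6: place 19 vCPU, 13 vCPU left
host 7: place 16 vCPU, 16 vCPU left
host 3: place 14 vCPU, 0 vCPU left
Final hosts: [18,10,4] [15,16] [6,12,14] [29] [27] [19] [16].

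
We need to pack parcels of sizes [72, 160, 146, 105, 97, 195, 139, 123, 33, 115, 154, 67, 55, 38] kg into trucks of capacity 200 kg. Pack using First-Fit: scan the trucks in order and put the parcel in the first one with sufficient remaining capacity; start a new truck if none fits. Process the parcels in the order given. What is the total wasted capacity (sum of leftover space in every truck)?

301

72 kg → truck 1 (remaining 128 kg)
160 kg → truck 2 (remaining 40 kg)
146 kg → truck 3 (remaining 54 kg)
105 kg → truck 1 (remaining 23 kg)
97 kg → truck 4 (remaining 103 kg)
195 kg → truck 5 (remaining 5 kg)
139 kg → truck 6 (remaining 61 kg)
123 kg → truck 7 (remaining 77 kg)
33 kg → truck 2 (remaining 7 kg)
115 kg → truck 8 (remaining 85 kg)
154 kg → truck 9 (remaining 46 kg)
67 kg → truck 4 (remaining 36 kg)
55 kg → truck 6 (remaining 6 kg)
38 kg → truck 3 (remaining 16 kg)
9 trucks × 200 kg = 1800 kg; used 1499 kg; unused 301 kg.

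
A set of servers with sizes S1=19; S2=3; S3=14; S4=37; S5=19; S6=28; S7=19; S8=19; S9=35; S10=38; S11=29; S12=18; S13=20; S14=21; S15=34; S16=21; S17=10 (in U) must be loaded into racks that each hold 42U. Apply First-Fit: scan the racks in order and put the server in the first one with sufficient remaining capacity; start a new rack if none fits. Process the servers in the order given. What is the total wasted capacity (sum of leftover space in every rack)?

78

rack 1: place S1 (19U), 23U left
rack 1: place S2 (3U), 20U left
rack 1: place S3 (14U), 6U left
rack 2: place S4 (37U), 5U left
rack 3: place S5 (19U), 23U left
rack 4: place S6 (28U), 14U left
rack 3: place S7 (19U), 4U left
rack 5: place S8 (19U), 23U left
rack 6: place S9 (35U), 7U left
rack 7: place S10 (38U), 4U left
rack 8: place S11 (29U), 13U left
rack 5: place S12 (18U), 5U left
rack 9: place S13 (20U), 22U left
rack 9: place S14 (21U), 1U left
rack 10: place S15 (34U), 8U left
rack 11: place S16 (21U), 21U left
rack 4: place S17 (10U), 4U left
11 racks × 42U = 462U; used 384U; unused 78U.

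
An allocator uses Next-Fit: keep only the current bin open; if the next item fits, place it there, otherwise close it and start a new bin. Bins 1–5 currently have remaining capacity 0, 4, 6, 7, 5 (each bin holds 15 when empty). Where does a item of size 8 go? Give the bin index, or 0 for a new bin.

0

Next-Fit only looks at bin 5, which has 5 free.
8 does not fit, so a new bin is opened.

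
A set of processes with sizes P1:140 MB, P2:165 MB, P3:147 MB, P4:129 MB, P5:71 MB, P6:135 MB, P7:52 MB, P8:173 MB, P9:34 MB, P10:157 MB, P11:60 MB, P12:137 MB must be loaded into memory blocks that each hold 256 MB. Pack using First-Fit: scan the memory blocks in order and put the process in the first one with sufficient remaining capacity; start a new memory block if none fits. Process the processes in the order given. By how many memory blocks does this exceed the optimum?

0

First-Fit: [140,71,34] [165,52] [147,60] [129] [135] [173] [157] [137] → 8 memory blocks.
8 processes exceed 128 MB (half the capacity), and no two of those can share a memory block, so at least 8 memory blocks are needed.
So 8 is already optimal.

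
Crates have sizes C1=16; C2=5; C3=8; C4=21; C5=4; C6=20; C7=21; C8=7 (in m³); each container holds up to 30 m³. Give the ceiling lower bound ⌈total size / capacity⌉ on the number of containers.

4

Total size = 16 + 5 + 8 + 21 + 4 + 20 + 21 + 7 = 102 m³.
⌈102 / 30⌉ = 4.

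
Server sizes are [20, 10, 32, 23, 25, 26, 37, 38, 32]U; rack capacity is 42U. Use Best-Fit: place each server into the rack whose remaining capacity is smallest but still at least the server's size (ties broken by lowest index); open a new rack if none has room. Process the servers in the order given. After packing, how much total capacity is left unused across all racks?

93

Put 20U in rack 1; 22U remain.
Put 10U in rack 1; 12U remain.
Put 32U in rack 2; 10U remain.
Put 23U in rack 3; 19U remain.
Put 25U in rack 4; 17U remain.
Put 26U in rack 5; 16U remain.
Put 37U in rack 6; 5U remain.
Put 38U in rack 7; 4U remain.
Put 32U in rack 8; 10U remain.
8 racks × 42U = 336U; used 243U; unused 93U.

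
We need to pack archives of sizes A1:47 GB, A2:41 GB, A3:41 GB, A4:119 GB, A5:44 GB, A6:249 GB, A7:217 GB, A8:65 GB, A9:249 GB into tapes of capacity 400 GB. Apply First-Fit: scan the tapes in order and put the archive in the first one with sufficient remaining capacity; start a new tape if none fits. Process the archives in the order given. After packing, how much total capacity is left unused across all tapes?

A1 (47 GB) → tape 1 (remaining 353 GB)
A2 (41 GB) → tape 1 (remaining 312 GB)
A3 (41 GB) → tape 1 (remaining 271 GB)
A4 (119 GB) → tape 1 (remaining 152 GB)
A5 (44 GB) → tape 1 (remaining 108 GB)
A6 (249 GB) → tape 2 (remaining 151 GB)
A7 (217 GB) → tape 3 (remaining 183 GB)
A8 (65 GB) → tape 1 (remaining 43 GB)
A9 (249 GB) → tape 4 (remaining 151 GB)
4 tapes × 400 GB = 1600 GB; used 1072 GB; unused 528 GB.

528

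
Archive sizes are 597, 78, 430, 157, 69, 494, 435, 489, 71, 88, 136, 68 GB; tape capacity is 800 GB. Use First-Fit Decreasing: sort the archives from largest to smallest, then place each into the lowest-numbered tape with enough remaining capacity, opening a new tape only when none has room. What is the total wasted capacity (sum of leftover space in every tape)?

Sorted descending: 597, 494, 489, 435, 430, 157, 136, 88, 78, 71, 69, 68.
tape 1: place 597 GB, 203 GB left
tape 2: place 494 GB, 306 GB left
tape 3: place 489 GB, 311 GB left
tape 4: place 435 GB, 365 GB left
tape 5: place 430 GB, 370 GB left
tape 1: place 157 GB, 46 GB left
tape 2: place 136 GB, 170 GB left
tape 2: place 88 GB, 82 GB left
tape 2: place 78 GB, 4 GB left
tape 3: place 71 GB, 240 GB left
tape 3: place 69 GB, 171 GB left
tape 3: place 68 GB, 103 GB left
5 tapes × 800 GB = 4000 GB; used 3112 GB; unused 888 GB.

888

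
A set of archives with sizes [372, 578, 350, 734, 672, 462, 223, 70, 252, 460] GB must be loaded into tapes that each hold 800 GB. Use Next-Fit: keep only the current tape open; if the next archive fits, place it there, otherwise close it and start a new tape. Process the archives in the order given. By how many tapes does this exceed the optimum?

Next-Fit: [372] [578] [350] [734] [672] [462,223,70] [252,460] → 7 tapes.
Total size 4173 GB; any packing needs at least ⌈4173/800⌉ = 6 tapes.
An optimal packing achieves that bound: [734] [672,70] [578] [462,252] [460,223] [372,350] → 6 tapes.
Excess: 7 − 6 = 1.

1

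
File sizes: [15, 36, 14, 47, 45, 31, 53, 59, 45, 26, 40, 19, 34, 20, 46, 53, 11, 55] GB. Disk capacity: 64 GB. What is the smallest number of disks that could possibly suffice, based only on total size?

Total size = 15 + 36 + 14 + 47 + 45 + 31 + 53 + 59 + 45 + 26 + 40 + 19 + 34 + 20 + 46 + 53 + 11 + 55 = 649 GB.
⌈649 / 64⌉ = 11.

11 disks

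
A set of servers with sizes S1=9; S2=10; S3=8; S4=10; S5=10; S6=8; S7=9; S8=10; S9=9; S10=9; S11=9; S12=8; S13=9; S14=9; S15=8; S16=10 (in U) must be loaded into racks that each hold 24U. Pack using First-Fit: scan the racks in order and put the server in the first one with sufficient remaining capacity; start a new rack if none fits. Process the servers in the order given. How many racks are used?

S1 (9U) → rack 1 (remaining 15U)
S2 (10U) → rack 1 (remaining 5U)
S3 (8U) → rack 2 (remaining 16U)
S4 (10U) → rack 2 (remaining 6U)
S5 (10U) → rack 3 (remaining 14U)
S6 (8U) → rack 3 (remaining 6U)
S7 (9U) → rack 4 (remaining 15U)
S8 (10U) → rack 4 (remaining 5U)
S9 (9U) → rack 5 (remaining 15U)
S10 (9U) → rack 5 (remaining 6U)
S11 (9U) → rack 6 (remaining 15U)
S12 (8U) → rack 6 (remaining 7U)
S13 (9U) → rack 7 (remaining 15U)
S14 (9U) → rack 7 (remaining 6U)
S15 (8U) → rack 8 (remaining 16U)
S16 (10U) → rack 8 (remaining 6U)
Final racks: [9,10] [8,10] [10,8] [9,10] [9,9] [9,8] [9,9] [8,10].

8 racks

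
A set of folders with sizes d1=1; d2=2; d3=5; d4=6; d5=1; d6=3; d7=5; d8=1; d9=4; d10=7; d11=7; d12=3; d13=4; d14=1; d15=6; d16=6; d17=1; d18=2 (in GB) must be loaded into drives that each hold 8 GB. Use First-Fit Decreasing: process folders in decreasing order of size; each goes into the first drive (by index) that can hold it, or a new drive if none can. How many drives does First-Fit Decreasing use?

9

Sorted descending: 7, 7, 6, 6, 6, 5, 5, 4, 4, 3, 3, 2, 2, 1, 1, 1, 1, 1.
Put 7 GB in drive 1; 1 GB remain.
Put 7 GB in drive 2; 1 GB remain.
Put 6 GB in drive 3; 2 GB remain.
Put 6 GB in drive 4; 2 GB remain.
Put 6 GB in drive 5; 2 GB remain.
Put 5 GB in drive 6; 3 GB remain.
Put 5 GB in drive 7; 3 GB remain.
Put 4 GB in drive 8; 4 GB remain.
Put 4 GB in drive 8; 0 GB remain.
Put 3 GB in drive 6; 0 GB remain.
Put 3 GB in drive 7; 0 GB remain.
Put 2 GB in drive 3; 0 GB remain.
Put 2 GB in drive 4; 0 GB remain.
Put 1 GB in drive 1; 0 GB remain.
Put 1 GB in drive 2; 0 GB remain.
Put 1 GB in drive 5; 1 GB remain.
Put 1 GB in drive 5; 0 GB remain.
Put 1 GB in drive 9; 7 GB remain.
Final drives: [7,1] [7,1] [6,2] [6,2] [6,1,1] [5,3] [5,3] [4,4] [1].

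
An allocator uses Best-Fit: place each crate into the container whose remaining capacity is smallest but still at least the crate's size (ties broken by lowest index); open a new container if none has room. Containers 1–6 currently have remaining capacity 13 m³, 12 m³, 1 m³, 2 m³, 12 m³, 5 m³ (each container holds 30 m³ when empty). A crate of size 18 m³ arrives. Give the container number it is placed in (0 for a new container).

No container has ≥ 18 m³ free, so a new container is opened.

0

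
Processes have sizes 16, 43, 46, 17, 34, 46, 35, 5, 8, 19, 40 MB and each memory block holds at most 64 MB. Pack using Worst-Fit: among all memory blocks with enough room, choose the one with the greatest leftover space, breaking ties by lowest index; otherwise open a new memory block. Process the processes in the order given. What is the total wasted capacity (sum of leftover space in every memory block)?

memory block 1: place 16 MB, 48 MB left
memory block 1: place 43 MB, 5 MB left
memory block 2: place 46 MB, 18 MB left
memory block 2: place 17 MB, 1 MB left
memory block 3: place 34 MB, 30 MB left
memory block 4: place 46 MB, 18 MB left
memory block 5: place 35 MB, 29 MB left
memory block 3: place 5 MB, 25 MB left
memory block 5: place 8 MB, 21 MB left
memory block 3: place 19 MB, 6 MB left
memory block 6: place 40 MB, 24 MB left
6 memory blocks × 64 MB = 384 MB; used 309 MB; unused 75 MB.

75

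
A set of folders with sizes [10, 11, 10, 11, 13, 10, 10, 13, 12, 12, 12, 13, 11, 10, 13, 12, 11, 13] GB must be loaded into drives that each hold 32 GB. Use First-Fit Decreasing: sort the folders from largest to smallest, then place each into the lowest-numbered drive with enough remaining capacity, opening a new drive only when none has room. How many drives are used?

Sorted descending: 13, 13, 13, 13, 13, 12, 12, 12, 12, 11, 11, 11, 11, 10, 10, 10, 10, 10.
Put 13 GB in drive 1; 19 GB remain.
Put 13 GB in drive 1; 6 GB remain.
Put 13 GB in drive 2; 19 GB remain.
Put 13 GB in drive 2; 6 GB remain.
Put 13 GB in drive 3; 19 GB remain.
Put 12 GB in drive 3; 7 GB remain.
Put 12 GB in drive 4; 20 GB remain.
Put 12 GB in drive 4; 8 GB remain.
Put 12 GB in drive 5; 20 GB remain.
Put 11 GB in drive 5; 9 GB remain.
Put 11 GB in drive 6; 21 GB remain.
Put 11 GB in drive 6; 10 GB remain.
Put 11 GB in drive 7; 21 GB remain.
Put 10 GB in drive 6; 0 GB remain.
Put 10 GB in drive 7; 11 GB remain.
Put 10 GB in drive 7; 1 GB remain.
Put 10 GB in drive 8; 22 GB remain.
Put 10 GB in drive 8; 12 GB remain.
Final drives: [13,13] [13,13] [13,12] [12,12] [12,11] [11,11,10] [11,10,10] [10,10].

8 drives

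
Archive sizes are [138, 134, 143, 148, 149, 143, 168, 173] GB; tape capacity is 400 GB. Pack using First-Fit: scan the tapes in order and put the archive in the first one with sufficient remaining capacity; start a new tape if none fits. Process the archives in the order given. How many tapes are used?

4 tapes

138 GB → tape 1 (remaining 262 GB)
134 GB → tape 1 (remaining 128 GB)
143 GB → tape 2 (remaining 257 GB)
148 GB → tape 2 (remaining 109 GB)
149 GB → tape 3 (remaining 251 GB)
143 GB → tape 3 (remaining 108 GB)
168 GB → tape 4 (remaining 232 GB)
173 GB → tape 4 (remaining 59 GB)
Final tapes: [138,134] [143,148] [149,143] [168,173].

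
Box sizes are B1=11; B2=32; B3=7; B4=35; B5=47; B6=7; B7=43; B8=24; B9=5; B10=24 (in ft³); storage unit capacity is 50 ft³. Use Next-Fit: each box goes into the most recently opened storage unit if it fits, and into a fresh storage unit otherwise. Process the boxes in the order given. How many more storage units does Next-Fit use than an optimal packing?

Next-Fit: [11,32,7] [35] [47] [7,43] [24,5] [24] → 6 storage units.
Total size 235 ft³; any packing needs at least ⌈235/50⌉ = 5 storage units.
An optimal packing achieves that bound: [47] [43,7] [35,11] [32,7,5] [24,24] → 5 storage units.
Excess: 6 − 5 = 1.

1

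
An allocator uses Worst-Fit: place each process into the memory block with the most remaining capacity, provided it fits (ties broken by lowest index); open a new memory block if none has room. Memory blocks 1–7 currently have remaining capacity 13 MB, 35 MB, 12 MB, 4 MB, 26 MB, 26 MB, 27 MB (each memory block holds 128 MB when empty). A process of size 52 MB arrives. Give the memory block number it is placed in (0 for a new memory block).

0

No memory block has ≥ 52 MB free, so a new memory block is opened.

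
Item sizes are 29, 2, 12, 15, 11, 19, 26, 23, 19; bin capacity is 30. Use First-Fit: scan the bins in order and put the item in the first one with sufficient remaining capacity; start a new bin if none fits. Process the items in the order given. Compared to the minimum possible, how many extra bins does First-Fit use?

First-Fit: [29] [2,12,15] [11,19] [26] [23] [19] → 6 bins.
Total size 156; any packing needs at least ⌈156/30⌉ = 6 bins.
So 6 is already optimal.

0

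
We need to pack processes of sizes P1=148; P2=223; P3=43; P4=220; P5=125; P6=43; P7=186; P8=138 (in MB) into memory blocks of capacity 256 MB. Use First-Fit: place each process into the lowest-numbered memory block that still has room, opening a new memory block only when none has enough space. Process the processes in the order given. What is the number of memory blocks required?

P1 (148 MB) → memory block 1 (remaining 108 MB)
P2 (223 MB) → memory block 2 (remaining 33 MB)
P3 (43 MB) → memory block 1 (remaining 65 MB)
P4 (220 MB) → memory block 3 (remaining 36 MB)
P5 (125 MB) → memory block 4 (remaining 131 MB)
P6 (43 MB) → memory block 1 (remaining 22 MB)
P7 (186 MB) → memory block 5 (remaining 70 MB)
P8 (138 MB) → memory block 6 (remaining 118 MB)

6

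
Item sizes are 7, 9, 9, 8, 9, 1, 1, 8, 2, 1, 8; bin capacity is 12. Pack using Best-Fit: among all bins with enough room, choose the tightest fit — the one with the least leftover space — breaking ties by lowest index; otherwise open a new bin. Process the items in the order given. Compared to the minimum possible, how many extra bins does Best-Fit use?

Best-Fit: [7] [9,1,1,1] [9,2] [8] [9] [8] [8] → 7 bins.
7 items exceed 6 (half the capacity), and no two of those can share a bin, so at least 7 bins are needed.
So 7 is already optimal.

0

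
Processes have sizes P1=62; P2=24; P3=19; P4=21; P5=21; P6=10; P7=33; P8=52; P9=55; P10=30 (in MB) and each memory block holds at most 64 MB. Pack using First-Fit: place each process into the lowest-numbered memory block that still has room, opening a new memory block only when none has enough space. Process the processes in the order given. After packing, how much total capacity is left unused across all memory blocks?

57

Put P1 (62 MB) in memory block 1; 2 MB remain.
Put P2 (24 MB) in memory block 2; 40 MB remain.
Put P3 (19 MB) in memory block 2; 21 MB remain.
Put P4 (21 MB) in memory block 2; 0 MB remain.
Put P5 (21 MB) in memory block 3; 43 MB remain.
Put P6 (10 MB) in memory block 3; 33 MB remain.
Put P7 (33 MB) in memory block 3; 0 MB remain.
Put P8 (52 MB) in memory block 4; 12 MB remain.
Put P9 (55 MB) in memory block 5; 9 MB remain.
Put P10 (30 MB) in memory block 6; 34 MB remain.
6 memory blocks × 64 MB = 384 MB; used 327 MB; unused 57 MB.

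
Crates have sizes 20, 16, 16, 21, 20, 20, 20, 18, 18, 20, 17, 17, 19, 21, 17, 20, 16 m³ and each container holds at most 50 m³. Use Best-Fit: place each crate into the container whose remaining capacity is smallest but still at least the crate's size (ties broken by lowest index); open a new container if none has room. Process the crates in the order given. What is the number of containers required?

20 m³ → container 1 (remaining 30 m³)
16 m³ → container 1 (remaining 14 m³)
16 m³ → container 2 (remaining 34 m³)
21 m³ → container 2 (remaining 13 m³)
20 m³ → container 3 (remaining 30 m³)
20 m³ → container 3 (remaining 10 m³)
20 m³ → container 4 (remaining 30 m³)
18 m³ → container 4 (remaining 12 m³)
18 m³ → container 5 (remaining 32 m³)
20 m³ → container 5 (remaining 12 m³)
17 m³ → container 6 (remaining 33 m³)
17 m³ → container 6 (remaining 16 m³)
19 m³ → container 7 (remaining 31 m³)
21 m³ → container 7 (remaining 10 m³)
17 m³ → container 8 (remaining 33 m³)
20 m³ → container 8 (remaining 13 m³)
16 m³ → container 6 (remaining 0 m³)
Final containers: [20,16] [16,21] [20,20] [20,18] [18,20] [17,17,16] [19,21] [17,20].

8 containers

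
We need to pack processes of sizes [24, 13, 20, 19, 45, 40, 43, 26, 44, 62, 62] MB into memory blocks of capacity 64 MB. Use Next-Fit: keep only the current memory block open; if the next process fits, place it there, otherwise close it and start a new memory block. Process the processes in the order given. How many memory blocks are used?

8 memory blocks

memory block 1: place 24 MB, 40 MB left
memory block 1: place 13 MB, 27 MB left
memory block 1: place 20 MB, 7 MB left
memory block 2: place 19 MB, 45 MB left
memory block 2: place 45 MB, 0 MB left
memory block 3: place 40 MB, 24 MB left
memory block 4: place 43 MB, 21 MB left
memory block 5: place 26 MB, 38 MB left
memory block 6: place 44 MB, 20 MB left
memory block 7: place 62 MB, 2 MB left
memory block 8: place 62 MB, 2 MB left
Final memory blocks: [24,13,20] [19,45] [40] [43] [26] [44] [62] [62].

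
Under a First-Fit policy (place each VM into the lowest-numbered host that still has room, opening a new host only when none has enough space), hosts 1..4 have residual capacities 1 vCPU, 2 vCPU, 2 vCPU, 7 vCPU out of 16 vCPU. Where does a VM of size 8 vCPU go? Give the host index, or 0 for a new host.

No host has ≥ 8 vCPU free, so a new host is opened.

0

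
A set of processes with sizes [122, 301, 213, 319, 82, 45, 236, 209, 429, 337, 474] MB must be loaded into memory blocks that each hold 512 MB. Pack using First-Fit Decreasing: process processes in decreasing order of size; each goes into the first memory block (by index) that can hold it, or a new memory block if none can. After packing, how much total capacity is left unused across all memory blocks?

Sorted descending: 474, 429, 337, 319, 301, 236, 213, 209, 122, 82, 45.
memory block 1: place 474 MB, 38 MB left
memory block 2: place 429 MB, 83 MB left
memory block 3: place 337 MB, 175 MB left
memory block 4: place 319 MB, 193 MB left
memory block 5: place 301 MB, 211 MB left
memory block 6: place 236 MB, 276 MB left
memory block 6: place 213 MB, 63 MB left
memory block 5: place 209 MB, 2 MB left
memory block 3: place 122 MB, 53 MB left
memory block 2: place 82 MB, 1 MB left
memory block 3: place 45 MB, 8 MB left
6 memory blocks × 512 MB = 3072 MB; used 2767 MB; unused 305 MB.

305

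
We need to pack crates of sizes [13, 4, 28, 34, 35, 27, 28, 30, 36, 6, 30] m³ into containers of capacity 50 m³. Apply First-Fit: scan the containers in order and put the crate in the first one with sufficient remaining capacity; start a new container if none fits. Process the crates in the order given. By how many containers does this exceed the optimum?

First-Fit: [13,4,28] [34,6] [35] [27] [28] [30] [36] [30] → 8 containers.
8 crates exceed 25 m³ (half the capacity), and no two of those can share a container, so at least 8 containers are needed.
So 8 is already optimal.

0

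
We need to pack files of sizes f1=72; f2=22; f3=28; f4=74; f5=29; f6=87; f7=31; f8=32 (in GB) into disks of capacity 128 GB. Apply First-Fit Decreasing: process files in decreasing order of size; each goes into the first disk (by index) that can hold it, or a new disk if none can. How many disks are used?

4

Sorted descending: 87, 74, 72, 32, 31, 29, 28, 22.
Put 87 GB in disk 1; 41 GB remain.
Put 74 GB in disk 2; 54 GB remain.
Put 72 GB in disk 3; 56 GB remain.
Put 32 GB in disk 1; 9 GB remain.
Put 31 GB in disk 2; 23 GB remain.
Put 29 GB in disk 3; 27 GB remain.
Put 28 GB in disk 4; 100 GB remain.
Put 22 GB in disk 2; 1 GB remain.
Final disks: [87,32] [74,31,22] [72,29] [28].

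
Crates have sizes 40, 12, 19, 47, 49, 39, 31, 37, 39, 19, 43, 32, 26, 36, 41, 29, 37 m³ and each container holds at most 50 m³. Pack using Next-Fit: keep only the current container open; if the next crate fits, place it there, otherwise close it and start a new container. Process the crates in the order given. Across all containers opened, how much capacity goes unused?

224

Put 40 m³ in container 1; 10 m³ remain.
Put 12 m³ in container 2; 38 m³ remain.
Put 19 m³ in container 2; 19 m³ remain.
Put 47 m³ in container 3; 3 m³ remain.
Put 49 m³ in container 4; 1 m³ remain.
Put 39 m³ in container 5; 11 m³ remain.
Put 31 m³ in container 6; 19 m³ remain.
Put 37 m³ in container 7; 13 m³ remain.
Put 39 m³ in container 8; 11 m³ remain.
Put 19 m³ in container 9; 31 m³ remain.
Put 43 m³ in container 10; 7 m³ remain.
Put 32 m³ in container 11; 18 m³ remain.
Put 26 m³ in container 12; 24 m³ remain.
Put 36 m³ in container 13; 14 m³ remain.
Put 41 m³ in container 14; 9 m³ remain.
Put 29 m³ in container 15; 21 m³ remain.
Put 37 m³ in container 16; 13 m³ remain.
16 containers × 50 m³ = 800 m³; used 576 m³; unused 224 m³.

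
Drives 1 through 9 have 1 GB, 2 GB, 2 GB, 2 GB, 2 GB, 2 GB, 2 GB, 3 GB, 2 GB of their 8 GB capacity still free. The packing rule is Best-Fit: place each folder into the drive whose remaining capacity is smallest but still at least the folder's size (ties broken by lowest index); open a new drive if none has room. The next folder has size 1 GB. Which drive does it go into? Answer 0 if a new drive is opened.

Drives with room: drive 1 (1 GB), drive 2 (2 GB), drive 3 (2 GB), drive 4 (2 GB), drive 5 (2 GB), drive 6 (2 GB), drive 7 (2 GB), drive 8 (3 GB), drive 9 (2 GB).
Tightest fit is drive 1 with 1 GB free.

1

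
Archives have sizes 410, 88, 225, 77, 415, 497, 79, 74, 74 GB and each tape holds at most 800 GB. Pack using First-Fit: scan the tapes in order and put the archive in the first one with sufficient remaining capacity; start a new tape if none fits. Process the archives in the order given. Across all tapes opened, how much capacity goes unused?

Put 410 GB in tape 1; 390 GB remain.
Put 88 GB in tape 1; 302 GB remain.
Put 225 GB in tape 1; 77 GB remain.
Put 77 GB in tape 1; 0 GB remain.
Put 415 GB in tape 2; 385 GB remain.
Put 497 GB in tape 3; 303 GB remain.
Put 79 GB in tape 2; 306 GB remain.
Put 74 GB in tape 2; 232 GB remain.
Put 74 GB in tape 2; 158 GB remain.
3 tapes × 800 GB = 2400 GB; used 1939 GB; unused 461 GB.

461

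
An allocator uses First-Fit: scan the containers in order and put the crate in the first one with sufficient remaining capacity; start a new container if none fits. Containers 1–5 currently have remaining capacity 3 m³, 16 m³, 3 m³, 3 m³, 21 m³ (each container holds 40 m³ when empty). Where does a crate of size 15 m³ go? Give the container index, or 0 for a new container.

Containers with room: container 2 (16 m³), container 5 (21 m³).
The first with room is container 2.

2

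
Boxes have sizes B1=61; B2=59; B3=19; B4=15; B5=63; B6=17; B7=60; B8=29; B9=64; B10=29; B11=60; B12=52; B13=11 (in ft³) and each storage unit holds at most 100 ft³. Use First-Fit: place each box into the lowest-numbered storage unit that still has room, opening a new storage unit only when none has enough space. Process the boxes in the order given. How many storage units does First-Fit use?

B1 (61 ft³) → storage unit 1 (remaining 39 ft³)
B2 (59 ft³) → storage unit 2 (remaining 41 ft³)
B3 (19 ft³) → storage unit 1 (remaining 20 ft³)
B4 (15 ft³) → storage unit 1 (remaining 5 ft³)
B5 (63 ft³) → storage unit 3 (remaining 37 ft³)
B6 (17 ft³) → storage unit 2 (remaining 24 ft³)
B7 (60 ft³) → storage unit 4 (remaining 40 ft³)
B8 (29 ft³) → storage unit 3 (remaining 8 ft³)
B9 (64 ft³) → storage unit 5 (remaining 36 ft³)
B10 (29 ft³) → storage unit 4 (remaining 11 ft³)
B11 (60 ft³) → storage unit 6 (remaining 40 ft³)
B12 (52 ft³) → storage unit 7 (remaining 48 ft³)
B13 (11 ft³) → storage unit 2 (remaining 13 ft³)

7 storage units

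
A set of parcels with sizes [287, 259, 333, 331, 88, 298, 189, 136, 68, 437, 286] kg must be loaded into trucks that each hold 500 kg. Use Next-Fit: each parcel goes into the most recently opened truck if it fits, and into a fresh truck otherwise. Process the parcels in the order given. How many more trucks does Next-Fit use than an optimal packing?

1

Next-Fit: [287] [259] [333] [331,88] [298,189] [136,68] [437] [286] → 8 trucks.
7 parcels exceed 250 kg (half the capacity), and no two of those can share a truck, so at least 7 trucks are needed.
An optimal packing achieves that bound: [437] [333,136] [331,88,68] [298,189] [287] [286] [259] → 7 trucks.
Excess: 8 − 7 = 1.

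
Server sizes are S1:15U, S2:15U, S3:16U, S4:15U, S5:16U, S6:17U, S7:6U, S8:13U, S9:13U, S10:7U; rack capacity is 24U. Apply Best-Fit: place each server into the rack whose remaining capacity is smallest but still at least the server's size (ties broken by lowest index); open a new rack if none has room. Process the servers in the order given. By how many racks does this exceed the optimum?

0

Best-Fit: [15] [15] [16,7] [15] [16] [17,6] [13] [13] → 8 racks.
8 servers exceed 12U (half the capacity), and no two of those can share a rack, so at least 8 racks are needed.
So 8 is already optimal.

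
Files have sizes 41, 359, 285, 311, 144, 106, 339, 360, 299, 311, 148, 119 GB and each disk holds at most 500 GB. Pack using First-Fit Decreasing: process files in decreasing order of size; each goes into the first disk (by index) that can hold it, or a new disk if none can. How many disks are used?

7

Sorted descending: 360, 359, 339, 311, 311, 299, 285, 148, 144, 119, 106, 41.
disk 1: place 360 GB, 140 GB left
disk 2: place 359 GB, 141 GB left
disk 3: place 339 GB, 161 GB left
disk 4: place 311 GB, 189 GB left
disk 5: place 311 GB, 189 GB left
disk 6: place 299 GB, 201 GB left
disk 7: place 285 GB, 215 GB left
disk 3: place 148 GB, 13 GB left
disk 4: place 144 GB, 45 GB left
disk 1: place 119 GB, 21 GB left
disk 2: place 106 GB, 35 GB left
disk 4: place 41 GB, 4 GB left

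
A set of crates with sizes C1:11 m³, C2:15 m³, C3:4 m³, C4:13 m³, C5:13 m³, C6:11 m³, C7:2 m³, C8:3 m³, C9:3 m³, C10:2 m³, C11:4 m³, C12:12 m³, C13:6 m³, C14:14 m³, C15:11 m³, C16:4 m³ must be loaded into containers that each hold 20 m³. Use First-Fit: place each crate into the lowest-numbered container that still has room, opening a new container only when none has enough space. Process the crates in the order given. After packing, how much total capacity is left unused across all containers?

32

C1 (11 m³) → container 1 (remaining 9 m³)
C2 (15 m³) → container 2 (remaining 5 m³)
C3 (4 m³) → container 1 (remaining 5 m³)
C4 (13 m³) → container 3 (remaining 7 m³)
C5 (13 m³) → container 4 (remaining 7 m³)
C6 (11 m³) → container 5 (remaining 9 m³)
C7 (2 m³) → container 1 (remaining 3 m³)
C8 (3 m³) → container 1 (remaining 0 m³)
C9 (3 m³) → container 2 (remaining 2 m³)
C10 (2 m³) → container 2 (remaining 0 m³)
C11 (4 m³) → container 3 (remaining 3 m³)
C12 (12 m³) → container 6 (remaining 8 m³)
C13 (6 m³) → container 4 (remaining 1 m³)
C14 (14 m³) → container 7 (remaining 6 m³)
C15 (11 m³) → container 8 (remaining 9 m³)
C16 (4 m³) → container 5 (remaining 5 m³)
8 containers × 20 m³ = 160 m³; used 128 m³; unused 32 m³.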